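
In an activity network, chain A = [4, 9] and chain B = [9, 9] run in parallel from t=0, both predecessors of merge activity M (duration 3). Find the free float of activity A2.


ES(A2) = sum of predecessors on chain A = 4
EF(A2) = ES + duration = 4 + 9 = 13
Successor of A2 is M. ES(M) = max(sum(A), sum(B)) = max(13, 18) = 18
Free float = ES(successor) - EF(current) = 18 - 13 = 5

5


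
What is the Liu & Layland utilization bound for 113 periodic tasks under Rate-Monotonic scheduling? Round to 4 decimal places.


Compute 2^(1/113) = 1.0061528976
Subtract 1: 1.0061528976 - 1 = 0.0061528976
Multiply by n: 113 * 0.0061528976 = 0.6952774288
Round to 4 dp: 0.6953

0.6953


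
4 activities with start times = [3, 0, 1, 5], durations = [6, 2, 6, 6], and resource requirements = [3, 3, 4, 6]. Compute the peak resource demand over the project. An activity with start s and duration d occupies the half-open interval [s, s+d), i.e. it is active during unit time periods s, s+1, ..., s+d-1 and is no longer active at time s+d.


Each activity i is active on [start_i, start_i + duration_i).
Compute total resource usage per time slot:
  t=0: active resources = [3], total = 3
  t=1: active resources = [3, 4], total = 7
  t=2: active resources = [4], total = 4
  t=3: active resources = [3, 4], total = 7
  t=4: active resources = [3, 4], total = 7
  t=5: active resources = [3, 4, 6], total = 13
  t=6: active resources = [3, 4, 6], total = 13
  t=7: active resources = [3, 6], total = 9
  t=8: active resources = [3, 6], total = 9
  t=9: active resources = [6], total = 6
  t=10: active resources = [6], total = 6
Peak resource demand = 13

13


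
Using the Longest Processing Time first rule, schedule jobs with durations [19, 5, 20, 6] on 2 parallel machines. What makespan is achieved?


Sort jobs in decreasing order (LPT): [20, 19, 6, 5]
Assign each job to the least loaded machine:
  Machine 1: jobs [20, 5], load = 25
  Machine 2: jobs [19, 6], load = 25
Makespan = max load = 25

25


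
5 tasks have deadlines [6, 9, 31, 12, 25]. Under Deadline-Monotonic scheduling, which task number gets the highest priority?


Sort tasks by relative deadline (ascending):
  Task 1: deadline = 6
  Task 2: deadline = 9
  Task 4: deadline = 12
  Task 5: deadline = 25
  Task 3: deadline = 31
Priority order (highest first): [1, 2, 4, 5, 3]
Highest priority task = 1

1


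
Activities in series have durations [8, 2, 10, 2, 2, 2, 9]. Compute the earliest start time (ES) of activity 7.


Activity 7 starts after activities 1 through 6 complete.
Predecessor durations: [8, 2, 10, 2, 2, 2]
ES = 8 + 2 + 10 + 2 + 2 + 2 = 26

26


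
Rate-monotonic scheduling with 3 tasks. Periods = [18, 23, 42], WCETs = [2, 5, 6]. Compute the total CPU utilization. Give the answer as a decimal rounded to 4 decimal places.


Compute individual utilizations (exact fractions):
  Task 1: C/T = 2/18 = 1/9 (approx. 0.1111)
  Task 2: C/T = 5/23 (approx. 0.2174)
  Task 3: C/T = 6/42 = 1/7 (approx. 0.1429)
Total utilization U = 1/9 + 5/23 + 1/7 = 683/1449
Rounded to 4 decimal places: U = 0.4714
RM (Liu & Layland) bound for 3 tasks = 0.779763; compare with U = 683/1449 (approx. 0.471360)
U <= bound, so schedulable by RM sufficient condition.

0.4714


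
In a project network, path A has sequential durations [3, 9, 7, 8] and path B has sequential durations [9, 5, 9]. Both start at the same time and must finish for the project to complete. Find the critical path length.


Path A total = 3 + 9 + 7 + 8 = 27
Path B total = 9 + 5 + 9 = 23
Critical path = longest path = max(27, 23) = 27

27


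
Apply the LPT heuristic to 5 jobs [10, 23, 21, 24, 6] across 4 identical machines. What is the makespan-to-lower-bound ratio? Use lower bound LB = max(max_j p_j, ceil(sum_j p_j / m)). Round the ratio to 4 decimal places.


LPT order: [24, 23, 21, 10, 6]
Machine loads after assignment: [24, 23, 21, 16]
LPT makespan = 24
Lower bound = max(max_job, ceil(total/4)) = max(24, 21) = 24
Ratio = 24 / 24 = 1.0

1.0


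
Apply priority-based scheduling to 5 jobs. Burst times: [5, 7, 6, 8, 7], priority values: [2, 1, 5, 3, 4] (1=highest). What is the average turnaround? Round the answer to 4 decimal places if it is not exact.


Sort by priority (ascending = highest first):
Order: [(1, 7), (2, 5), (3, 8), (4, 7), (5, 6)]
Completion times:
  Priority 1, burst=7, C=7
  Priority 2, burst=5, C=12
  Priority 3, burst=8, C=20
  Priority 4, burst=7, C=27
  Priority 5, burst=6, C=33
Average turnaround = 99/5 = 19.8

19.8


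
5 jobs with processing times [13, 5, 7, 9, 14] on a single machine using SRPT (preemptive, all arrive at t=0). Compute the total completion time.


Since all jobs arrive at t=0, SRPT equals SPT ordering.
SPT order: [5, 7, 9, 13, 14]
Completion times:
  Job 1: p=5, C=5
  Job 2: p=7, C=12
  Job 3: p=9, C=21
  Job 4: p=13, C=34
  Job 5: p=14, C=48
Total completion time = 5 + 12 + 21 + 34 + 48 = 120

120


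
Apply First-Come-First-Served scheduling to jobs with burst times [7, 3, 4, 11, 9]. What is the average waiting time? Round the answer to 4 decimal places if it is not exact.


FCFS order (as given): [7, 3, 4, 11, 9]
Waiting times:
  Job 1: wait = 0
  Job 2: wait = 7
  Job 3: wait = 10
  Job 4: wait = 14
  Job 5: wait = 25
Sum of waiting times = 56
Average waiting time = 56/5 = 11.2

11.2


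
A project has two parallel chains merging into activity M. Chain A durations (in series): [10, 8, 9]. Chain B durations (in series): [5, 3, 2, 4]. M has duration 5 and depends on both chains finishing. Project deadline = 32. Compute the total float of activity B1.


Forward pass: ES(B1) = sum of predecessors on chain B = 0
EF = ES + duration = 0 + 5 = 5
Backward pass: LF(M) = deadline = 32; LS(M) = 32 - 5 = 27
LF(B1) = LS(M) - sum(successors on chain B) = 27 - 9 = 18
LS = LF - duration = 18 - 5 = 13
Total float = LS - ES = 13 - 0 = 13

13


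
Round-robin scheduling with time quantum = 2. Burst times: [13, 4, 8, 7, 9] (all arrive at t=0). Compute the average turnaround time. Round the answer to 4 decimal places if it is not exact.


Time quantum = 2
Execution trace:
  J1 runs 2 units, time = 2
  J2 runs 2 units, time = 4
  J3 runs 2 units, time = 6
  J4 runs 2 units, time = 8
  J5 runs 2 units, time = 10
  J1 runs 2 units, time = 12
  J2 runs 2 units, time = 14
  J3 runs 2 units, time = 16
  J4 runs 2 units, time = 18
  J5 runs 2 units, time = 20
  J1 runs 2 units, time = 22
  J3 runs 2 units, time = 24
  J4 runs 2 units, time = 26
  J5 runs 2 units, time = 28
  J1 runs 2 units, time = 30
  J3 runs 2 units, time = 32
  J4 runs 1 units, time = 33
  J5 runs 2 units, time = 35
  J1 runs 2 units, time = 37
  J5 runs 1 units, time = 38
  J1 runs 2 units, time = 40
  J1 runs 1 units, time = 41
Finish times: [41, 14, 32, 33, 38]
Average turnaround = 158/5 = 31.6

31.6


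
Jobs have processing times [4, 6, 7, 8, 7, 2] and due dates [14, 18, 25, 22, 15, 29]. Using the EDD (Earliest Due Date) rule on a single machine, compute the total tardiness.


Sort by due date (EDD order): [(4, 14), (7, 15), (6, 18), (8, 22), (7, 25), (2, 29)]
Compute completion times and tardiness:
  Job 1: p=4, d=14, C=4, tardiness=max(0,4-14)=0
  Job 2: p=7, d=15, C=11, tardiness=max(0,11-15)=0
  Job 3: p=6, d=18, C=17, tardiness=max(0,17-18)=0
  Job 4: p=8, d=22, C=25, tardiness=max(0,25-22)=3
  Job 5: p=7, d=25, C=32, tardiness=max(0,32-25)=7
  Job 6: p=2, d=29, C=34, tardiness=max(0,34-29)=5
Total tardiness = 15

15


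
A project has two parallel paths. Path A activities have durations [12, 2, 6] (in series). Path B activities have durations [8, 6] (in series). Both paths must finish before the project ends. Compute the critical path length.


Path A total = 12 + 2 + 6 = 20
Path B total = 8 + 6 = 14
Critical path = longest path = max(20, 14) = 20

20


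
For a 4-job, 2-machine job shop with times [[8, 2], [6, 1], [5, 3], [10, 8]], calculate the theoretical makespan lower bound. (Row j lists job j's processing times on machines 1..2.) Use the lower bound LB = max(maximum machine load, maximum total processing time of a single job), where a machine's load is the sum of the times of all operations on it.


Machine loads:
  Machine 1: 8 + 6 + 5 + 10 = 29
  Machine 2: 2 + 1 + 3 + 8 = 14
Max machine load = 29
Job totals:
  Job 1: 10
  Job 2: 7
  Job 3: 8
  Job 4: 18
Max job total = 18
Lower bound = max(29, 18) = 29

29


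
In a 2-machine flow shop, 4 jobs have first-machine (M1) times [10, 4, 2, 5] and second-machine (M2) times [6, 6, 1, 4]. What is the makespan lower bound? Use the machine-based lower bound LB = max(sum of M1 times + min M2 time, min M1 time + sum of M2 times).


LB1 = sum(M1 times) + min(M2 times) = 21 + 1 = 22
LB2 = min(M1 times) + sum(M2 times) = 2 + 17 = 19
Lower bound = max(LB1, LB2) = max(22, 19) = 22

22


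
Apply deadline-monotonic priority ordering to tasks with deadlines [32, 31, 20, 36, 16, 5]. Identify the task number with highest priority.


Sort tasks by relative deadline (ascending):
  Task 6: deadline = 5
  Task 5: deadline = 16
  Task 3: deadline = 20
  Task 2: deadline = 31
  Task 1: deadline = 32
  Task 4: deadline = 36
Priority order (highest first): [6, 5, 3, 2, 1, 4]
Highest priority task = 6

6


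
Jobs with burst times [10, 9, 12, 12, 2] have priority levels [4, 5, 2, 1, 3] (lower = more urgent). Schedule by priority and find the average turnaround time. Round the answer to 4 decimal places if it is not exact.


Sort by priority (ascending = highest first):
Order: [(1, 12), (2, 12), (3, 2), (4, 10), (5, 9)]
Completion times:
  Priority 1, burst=12, C=12
  Priority 2, burst=12, C=24
  Priority 3, burst=2, C=26
  Priority 4, burst=10, C=36
  Priority 5, burst=9, C=45
Average turnaround = 143/5 = 28.6

28.6


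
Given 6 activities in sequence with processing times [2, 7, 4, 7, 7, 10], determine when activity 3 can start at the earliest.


Activity 3 starts after activities 1 through 2 complete.
Predecessor durations: [2, 7]
ES = 2 + 7 = 9

9


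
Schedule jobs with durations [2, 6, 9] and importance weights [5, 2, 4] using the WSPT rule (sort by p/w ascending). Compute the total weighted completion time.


Compute p/w ratios and sort ascending (WSPT): [(2, 5), (9, 4), (6, 2)]
Compute weighted completion times:
  Job (p=2,w=5): C=2, w*C=5*2=10
  Job (p=9,w=4): C=11, w*C=4*11=44
  Job (p=6,w=2): C=17, w*C=2*17=34
Total weighted completion time = 88

88


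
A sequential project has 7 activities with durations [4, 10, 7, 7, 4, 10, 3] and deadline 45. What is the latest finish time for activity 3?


LF(activity 3) = deadline - sum of successor durations
Successors: activities 4 through 7 with durations [7, 4, 10, 3]
Sum of successor durations = 24
LF = 45 - 24 = 21

21


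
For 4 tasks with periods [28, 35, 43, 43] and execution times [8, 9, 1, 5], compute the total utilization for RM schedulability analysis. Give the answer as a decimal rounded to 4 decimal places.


Compute individual utilizations (exact fractions):
  Task 1: C/T = 8/28 = 2/7 (approx. 0.2857)
  Task 2: C/T = 9/35 (approx. 0.2571)
  Task 3: C/T = 1/43 (approx. 0.0233)
  Task 4: C/T = 5/43 (approx. 0.1163)
Total utilization U = 2/7 + 9/35 + 1/43 + 5/43 = 1027/1505
Rounded to 4 decimal places: U = 0.6824
RM (Liu & Layland) bound for 4 tasks = 0.756828; compare with U = 1027/1505 (approx. 0.682392)
U <= bound, so schedulable by RM sufficient condition.

0.6824


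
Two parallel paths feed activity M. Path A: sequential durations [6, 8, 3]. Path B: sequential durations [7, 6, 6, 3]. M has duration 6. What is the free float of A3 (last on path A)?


ES(A3) = sum of predecessors on chain A = 14
EF(A3) = ES + duration = 14 + 3 = 17
Successor of A3 is M. ES(M) = max(sum(A), sum(B)) = max(17, 22) = 22
Free float = ES(successor) - EF(current) = 22 - 17 = 5

5


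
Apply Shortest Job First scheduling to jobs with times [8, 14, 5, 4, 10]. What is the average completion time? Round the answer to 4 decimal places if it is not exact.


SJF order (ascending): [4, 5, 8, 10, 14]
Completion times:
  Job 1: burst=4, C=4
  Job 2: burst=5, C=9
  Job 3: burst=8, C=17
  Job 4: burst=10, C=27
  Job 5: burst=14, C=41
Average completion = 98/5 = 19.6

19.6


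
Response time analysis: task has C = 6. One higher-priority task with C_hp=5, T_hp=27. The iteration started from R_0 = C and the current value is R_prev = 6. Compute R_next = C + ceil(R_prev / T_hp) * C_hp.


R_next = C + ceil(R_prev / T_hp) * C_hp
ceil(6 / 27) = ceil(0.2222) = 1
Interference = 1 * 5 = 5
R_next = 6 + 5 = 11

11


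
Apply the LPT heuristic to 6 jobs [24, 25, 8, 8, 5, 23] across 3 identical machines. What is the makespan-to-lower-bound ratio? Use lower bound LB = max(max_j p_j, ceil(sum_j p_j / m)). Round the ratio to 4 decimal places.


LPT order: [25, 24, 23, 8, 8, 5]
Machine loads after assignment: [30, 32, 31]
LPT makespan = 32
Lower bound = max(max_job, ceil(total/3)) = max(25, 31) = 31
Ratio = 32 / 31 = 1.0323

1.0323


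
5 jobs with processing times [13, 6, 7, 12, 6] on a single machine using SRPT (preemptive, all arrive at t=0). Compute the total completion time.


Since all jobs arrive at t=0, SRPT equals SPT ordering.
SPT order: [6, 6, 7, 12, 13]
Completion times:
  Job 1: p=6, C=6
  Job 2: p=6, C=12
  Job 3: p=7, C=19
  Job 4: p=12, C=31
  Job 5: p=13, C=44
Total completion time = 6 + 12 + 19 + 31 + 44 = 112

112


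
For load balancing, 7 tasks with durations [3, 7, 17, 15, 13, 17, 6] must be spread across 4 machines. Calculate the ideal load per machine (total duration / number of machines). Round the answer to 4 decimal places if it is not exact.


Total processing time = 3 + 7 + 17 + 15 + 13 + 17 + 6 = 78
Number of machines = 4
Ideal balanced load = 78 / 4 = 19.5

19.5


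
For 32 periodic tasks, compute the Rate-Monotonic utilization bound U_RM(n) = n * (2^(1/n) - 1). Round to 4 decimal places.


Compute 2^(1/32) = 1.0218971487
Subtract 1: 1.0218971487 - 1 = 0.0218971487
Multiply by n: 32 * 0.0218971487 = 0.7007087584
Round to 4 dp: 0.7007

0.7007


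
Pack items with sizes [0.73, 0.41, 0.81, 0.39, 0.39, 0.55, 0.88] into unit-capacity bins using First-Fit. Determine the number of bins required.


Place items sequentially using First-Fit:
  Item 0.73 -> new Bin 1
  Item 0.41 -> new Bin 2
  Item 0.81 -> new Bin 3
  Item 0.39 -> Bin 2 (now 0.8)
  Item 0.39 -> new Bin 4
  Item 0.55 -> Bin 4 (now 0.94)
  Item 0.88 -> new Bin 5
Total bins used = 5

5


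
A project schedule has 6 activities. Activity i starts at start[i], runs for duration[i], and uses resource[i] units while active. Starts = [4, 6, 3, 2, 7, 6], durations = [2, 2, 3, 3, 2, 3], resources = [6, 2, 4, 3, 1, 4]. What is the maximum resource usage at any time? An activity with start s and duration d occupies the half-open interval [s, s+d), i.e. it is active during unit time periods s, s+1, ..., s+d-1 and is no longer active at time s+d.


Each activity i is active on [start_i, start_i + duration_i).
Compute total resource usage per time slot:
  t=0: active resources = [], total = 0
  t=1: active resources = [], total = 0
  t=2: active resources = [3], total = 3
  t=3: active resources = [4, 3], total = 7
  t=4: active resources = [6, 4, 3], total = 13
  t=5: active resources = [6, 4], total = 10
  t=6: active resources = [2, 4], total = 6
  t=7: active resources = [2, 1, 4], total = 7
  t=8: active resources = [1, 4], total = 5
Peak resource demand = 13

13


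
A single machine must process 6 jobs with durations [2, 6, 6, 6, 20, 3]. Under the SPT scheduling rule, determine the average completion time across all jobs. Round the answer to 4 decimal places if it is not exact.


Sort jobs by processing time (SPT order): [2, 3, 6, 6, 6, 20]
Compute completion times sequentially:
  Job 1: processing = 2, completes at 2
  Job 2: processing = 3, completes at 5
  Job 3: processing = 6, completes at 11
  Job 4: processing = 6, completes at 17
  Job 5: processing = 6, completes at 23
  Job 6: processing = 20, completes at 43
Sum of completion times = 101
Average completion time = 101/6 = 16.8333

16.8333


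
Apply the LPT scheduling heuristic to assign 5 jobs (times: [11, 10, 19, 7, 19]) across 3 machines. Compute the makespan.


Sort jobs in decreasing order (LPT): [19, 19, 11, 10, 7]
Assign each job to the least loaded machine:
  Machine 1: jobs [19, 7], load = 26
  Machine 2: jobs [19], load = 19
  Machine 3: jobs [11, 10], load = 21
Makespan = max load = 26

26


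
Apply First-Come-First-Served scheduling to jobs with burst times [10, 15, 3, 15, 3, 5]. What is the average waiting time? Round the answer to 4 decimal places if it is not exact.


FCFS order (as given): [10, 15, 3, 15, 3, 5]
Waiting times:
  Job 1: wait = 0
  Job 2: wait = 10
  Job 3: wait = 25
  Job 4: wait = 28
  Job 5: wait = 43
  Job 6: wait = 46
Sum of waiting times = 152
Average waiting time = 152/6 = 25.3333

25.3333


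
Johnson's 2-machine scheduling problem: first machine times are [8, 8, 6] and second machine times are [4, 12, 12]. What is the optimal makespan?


Apply Johnson's rule:
  Group 1 (a <= b): [(3, 6, 12), (2, 8, 12)]
  Group 2 (a > b): [(1, 8, 4)]
Optimal job order: [3, 2, 1]
Schedule:
  Job 3: M1 done at 6, M2 done at 18
  Job 2: M1 done at 14, M2 done at 30
  Job 1: M1 done at 22, M2 done at 34
Makespan = 34

34


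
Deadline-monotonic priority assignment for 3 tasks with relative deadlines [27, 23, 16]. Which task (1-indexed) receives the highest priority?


Sort tasks by relative deadline (ascending):
  Task 3: deadline = 16
  Task 2: deadline = 23
  Task 1: deadline = 27
Priority order (highest first): [3, 2, 1]
Highest priority task = 3

3


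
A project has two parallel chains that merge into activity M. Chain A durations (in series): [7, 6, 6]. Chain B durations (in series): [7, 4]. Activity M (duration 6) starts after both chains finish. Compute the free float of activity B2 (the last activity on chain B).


ES(B2) = sum of predecessors on chain B = 7
EF(B2) = ES + duration = 7 + 4 = 11
Successor of B2 is M. ES(M) = max(sum(A), sum(B)) = max(19, 11) = 19
Free float = ES(successor) - EF(current) = 19 - 11 = 8

8


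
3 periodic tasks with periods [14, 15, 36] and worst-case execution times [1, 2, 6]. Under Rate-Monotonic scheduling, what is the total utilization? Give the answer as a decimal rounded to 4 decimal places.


Compute individual utilizations (exact fractions):
  Task 1: C/T = 1/14 (approx. 0.0714)
  Task 2: C/T = 2/15 (approx. 0.1333)
  Task 3: C/T = 6/36 = 1/6 (approx. 0.1667)
Total utilization U = 1/14 + 2/15 + 1/6 = 13/35
Rounded to 4 decimal places: U = 0.3714
RM (Liu & Layland) bound for 3 tasks = 0.779763; compare with U = 13/35 (approx. 0.371429)
U <= bound, so schedulable by RM sufficient condition.

0.3714


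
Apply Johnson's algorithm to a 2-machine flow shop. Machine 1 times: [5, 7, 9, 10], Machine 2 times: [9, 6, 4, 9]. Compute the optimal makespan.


Apply Johnson's rule:
  Group 1 (a <= b): [(1, 5, 9)]
  Group 2 (a > b): [(4, 10, 9), (2, 7, 6), (3, 9, 4)]
Optimal job order: [1, 4, 2, 3]
Schedule:
  Job 1: M1 done at 5, M2 done at 14
  Job 4: M1 done at 15, M2 done at 24
  Job 2: M1 done at 22, M2 done at 30
  Job 3: M1 done at 31, M2 done at 35
Makespan = 35

35


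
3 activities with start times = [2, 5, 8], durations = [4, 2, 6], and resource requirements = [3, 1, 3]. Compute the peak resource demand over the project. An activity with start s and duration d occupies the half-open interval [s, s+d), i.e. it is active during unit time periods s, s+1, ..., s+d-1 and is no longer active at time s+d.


Each activity i is active on [start_i, start_i + duration_i).
Compute total resource usage per time slot:
  t=0: active resources = [], total = 0
  t=1: active resources = [], total = 0
  t=2: active resources = [3], total = 3
  t=3: active resources = [3], total = 3
  t=4: active resources = [3], total = 3
  t=5: active resources = [3, 1], total = 4
  t=6: active resources = [1], total = 1
  t=7: active resources = [], total = 0
  t=8: active resources = [3], total = 3
  t=9: active resources = [3], total = 3
  t=10: active resources = [3], total = 3
  t=11: active resources = [3], total = 3
  t=12: active resources = [3], total = 3
  t=13: active resources = [3], total = 3
Peak resource demand = 4

4


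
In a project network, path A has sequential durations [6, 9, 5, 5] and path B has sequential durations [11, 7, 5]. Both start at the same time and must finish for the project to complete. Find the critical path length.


Path A total = 6 + 9 + 5 + 5 = 25
Path B total = 11 + 7 + 5 = 23
Critical path = longest path = max(25, 23) = 25

25


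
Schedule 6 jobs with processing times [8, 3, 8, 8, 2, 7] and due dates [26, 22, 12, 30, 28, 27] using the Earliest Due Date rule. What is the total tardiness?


Sort by due date (EDD order): [(8, 12), (3, 22), (8, 26), (7, 27), (2, 28), (8, 30)]
Compute completion times and tardiness:
  Job 1: p=8, d=12, C=8, tardiness=max(0,8-12)=0
  Job 2: p=3, d=22, C=11, tardiness=max(0,11-22)=0
  Job 3: p=8, d=26, C=19, tardiness=max(0,19-26)=0
  Job 4: p=7, d=27, C=26, tardiness=max(0,26-27)=0
  Job 5: p=2, d=28, C=28, tardiness=max(0,28-28)=0
  Job 6: p=8, d=30, C=36, tardiness=max(0,36-30)=6
Total tardiness = 6

6


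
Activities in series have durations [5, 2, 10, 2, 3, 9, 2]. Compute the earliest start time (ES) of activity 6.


Activity 6 starts after activities 1 through 5 complete.
Predecessor durations: [5, 2, 10, 2, 3]
ES = 5 + 2 + 10 + 2 + 3 = 22

22


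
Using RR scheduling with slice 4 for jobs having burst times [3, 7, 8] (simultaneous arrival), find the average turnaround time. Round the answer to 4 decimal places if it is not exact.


Time quantum = 4
Execution trace:
  J1 runs 3 units, time = 3
  J2 runs 4 units, time = 7
  J3 runs 4 units, time = 11
  J2 runs 3 units, time = 14
  J3 runs 4 units, time = 18
Finish times: [3, 14, 18]
Average turnaround = 35/3 = 11.6667

11.6667


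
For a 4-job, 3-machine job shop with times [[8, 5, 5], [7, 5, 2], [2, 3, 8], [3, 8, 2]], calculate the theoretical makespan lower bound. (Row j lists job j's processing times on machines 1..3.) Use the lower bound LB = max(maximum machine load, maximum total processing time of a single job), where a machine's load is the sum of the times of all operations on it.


Machine loads:
  Machine 1: 8 + 7 + 2 + 3 = 20
  Machine 2: 5 + 5 + 3 + 8 = 21
  Machine 3: 5 + 2 + 8 + 2 = 17
Max machine load = 21
Job totals:
  Job 1: 18
  Job 2: 14
  Job 3: 13
  Job 4: 13
Max job total = 18
Lower bound = max(21, 18) = 21

21


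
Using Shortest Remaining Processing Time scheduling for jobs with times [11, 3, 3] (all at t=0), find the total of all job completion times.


Since all jobs arrive at t=0, SRPT equals SPT ordering.
SPT order: [3, 3, 11]
Completion times:
  Job 1: p=3, C=3
  Job 2: p=3, C=6
  Job 3: p=11, C=17
Total completion time = 3 + 6 + 17 = 26

26


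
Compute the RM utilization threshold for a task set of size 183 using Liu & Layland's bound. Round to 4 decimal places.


Compute 2^(1/183) = 1.0037948719
Subtract 1: 1.0037948719 - 1 = 0.0037948719
Multiply by n: 183 * 0.0037948719 = 0.6944615577
Round to 4 dp: 0.6945

0.6945


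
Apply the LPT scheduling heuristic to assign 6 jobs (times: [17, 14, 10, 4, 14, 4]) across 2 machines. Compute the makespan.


Sort jobs in decreasing order (LPT): [17, 14, 14, 10, 4, 4]
Assign each job to the least loaded machine:
  Machine 1: jobs [17, 10, 4], load = 31
  Machine 2: jobs [14, 14, 4], load = 32
Makespan = max load = 32

32


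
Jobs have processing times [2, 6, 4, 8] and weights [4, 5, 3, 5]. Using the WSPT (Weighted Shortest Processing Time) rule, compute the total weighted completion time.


Compute p/w ratios and sort ascending (WSPT): [(2, 4), (6, 5), (4, 3), (8, 5)]
Compute weighted completion times:
  Job (p=2,w=4): C=2, w*C=4*2=8
  Job (p=6,w=5): C=8, w*C=5*8=40
  Job (p=4,w=3): C=12, w*C=3*12=36
  Job (p=8,w=5): C=20, w*C=5*20=100
Total weighted completion time = 184

184


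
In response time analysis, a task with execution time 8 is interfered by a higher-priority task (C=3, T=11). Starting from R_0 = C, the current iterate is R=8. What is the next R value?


R_next = C + ceil(R_prev / T_hp) * C_hp
ceil(8 / 11) = ceil(0.7273) = 1
Interference = 1 * 3 = 3
R_next = 8 + 3 = 11

11


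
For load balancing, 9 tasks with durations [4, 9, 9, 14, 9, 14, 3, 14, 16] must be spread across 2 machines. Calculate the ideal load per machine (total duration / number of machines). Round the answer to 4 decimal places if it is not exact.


Total processing time = 4 + 9 + 9 + 14 + 9 + 14 + 3 + 14 + 16 = 92
Number of machines = 2
Ideal balanced load = 92 / 2 = 46.0

46.0


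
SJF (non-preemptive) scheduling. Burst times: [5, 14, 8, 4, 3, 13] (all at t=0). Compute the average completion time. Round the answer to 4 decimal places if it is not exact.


SJF order (ascending): [3, 4, 5, 8, 13, 14]
Completion times:
  Job 1: burst=3, C=3
  Job 2: burst=4, C=7
  Job 3: burst=5, C=12
  Job 4: burst=8, C=20
  Job 5: burst=13, C=33
  Job 6: burst=14, C=47
Average completion = 122/6 = 20.3333

20.3333


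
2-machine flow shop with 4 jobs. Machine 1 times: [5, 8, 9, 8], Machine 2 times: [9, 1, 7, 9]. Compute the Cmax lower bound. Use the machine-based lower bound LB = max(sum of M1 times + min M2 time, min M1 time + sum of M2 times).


LB1 = sum(M1 times) + min(M2 times) = 30 + 1 = 31
LB2 = min(M1 times) + sum(M2 times) = 5 + 26 = 31
Lower bound = max(LB1, LB2) = max(31, 31) = 31

31


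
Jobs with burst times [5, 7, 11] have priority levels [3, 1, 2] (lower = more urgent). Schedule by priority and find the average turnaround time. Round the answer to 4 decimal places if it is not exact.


Sort by priority (ascending = highest first):
Order: [(1, 7), (2, 11), (3, 5)]
Completion times:
  Priority 1, burst=7, C=7
  Priority 2, burst=11, C=18
  Priority 3, burst=5, C=23
Average turnaround = 48/3 = 16.0

16.0


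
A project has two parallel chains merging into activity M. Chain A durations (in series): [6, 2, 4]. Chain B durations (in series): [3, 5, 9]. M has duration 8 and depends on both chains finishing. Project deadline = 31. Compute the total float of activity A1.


Forward pass: ES(A1) = sum of predecessors on chain A = 0
EF = ES + duration = 0 + 6 = 6
Backward pass: LF(M) = deadline = 31; LS(M) = 31 - 8 = 23
LF(A1) = LS(M) - sum(successors on chain A) = 23 - 6 = 17
LS = LF - duration = 17 - 6 = 11
Total float = LS - ES = 11 - 0 = 11

11


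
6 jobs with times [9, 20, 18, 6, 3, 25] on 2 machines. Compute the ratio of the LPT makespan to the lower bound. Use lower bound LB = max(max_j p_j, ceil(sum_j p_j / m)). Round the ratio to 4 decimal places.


LPT order: [25, 20, 18, 9, 6, 3]
Machine loads after assignment: [40, 41]
LPT makespan = 41
Lower bound = max(max_job, ceil(total/2)) = max(25, 41) = 41
Ratio = 41 / 41 = 1.0

1.0


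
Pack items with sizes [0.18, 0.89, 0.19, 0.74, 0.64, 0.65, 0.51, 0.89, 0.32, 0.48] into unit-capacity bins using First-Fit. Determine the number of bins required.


Place items sequentially using First-Fit:
  Item 0.18 -> new Bin 1
  Item 0.89 -> new Bin 2
  Item 0.19 -> Bin 1 (now 0.37)
  Item 0.74 -> new Bin 3
  Item 0.64 -> new Bin 4
  Item 0.65 -> new Bin 5
  Item 0.51 -> Bin 1 (now 0.88)
  Item 0.89 -> new Bin 6
  Item 0.32 -> Bin 4 (now 0.96)
  Item 0.48 -> new Bin 7
Total bins used = 7

7


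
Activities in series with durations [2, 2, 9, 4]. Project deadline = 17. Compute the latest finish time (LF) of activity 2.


LF(activity 2) = deadline - sum of successor durations
Successors: activities 3 through 4 with durations [9, 4]
Sum of successor durations = 13
LF = 17 - 13 = 4

4


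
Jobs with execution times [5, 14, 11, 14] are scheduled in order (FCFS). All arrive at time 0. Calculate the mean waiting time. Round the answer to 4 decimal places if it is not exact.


FCFS order (as given): [5, 14, 11, 14]
Waiting times:
  Job 1: wait = 0
  Job 2: wait = 5
  Job 3: wait = 19
  Job 4: wait = 30
Sum of waiting times = 54
Average waiting time = 54/4 = 13.5

13.5


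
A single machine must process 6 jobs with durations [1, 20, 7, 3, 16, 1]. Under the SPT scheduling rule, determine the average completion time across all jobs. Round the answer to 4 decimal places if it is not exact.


Sort jobs by processing time (SPT order): [1, 1, 3, 7, 16, 20]
Compute completion times sequentially:
  Job 1: processing = 1, completes at 1
  Job 2: processing = 1, completes at 2
  Job 3: processing = 3, completes at 5
  Job 4: processing = 7, completes at 12
  Job 5: processing = 16, completes at 28
  Job 6: processing = 20, completes at 48
Sum of completion times = 96
Average completion time = 96/6 = 16.0

16.0


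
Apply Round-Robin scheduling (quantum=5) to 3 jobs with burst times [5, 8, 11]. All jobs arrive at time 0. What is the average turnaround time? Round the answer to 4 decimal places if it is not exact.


Time quantum = 5
Execution trace:
  J1 runs 5 units, time = 5
  J2 runs 5 units, time = 10
  J3 runs 5 units, time = 15
  J2 runs 3 units, time = 18
  J3 runs 5 units, time = 23
  J3 runs 1 units, time = 24
Finish times: [5, 18, 24]
Average turnaround = 47/3 = 15.6667

15.6667


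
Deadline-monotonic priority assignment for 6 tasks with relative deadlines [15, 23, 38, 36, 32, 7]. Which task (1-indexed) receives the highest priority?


Sort tasks by relative deadline (ascending):
  Task 6: deadline = 7
  Task 1: deadline = 15
  Task 2: deadline = 23
  Task 5: deadline = 32
  Task 4: deadline = 36
  Task 3: deadline = 38
Priority order (highest first): [6, 1, 2, 5, 4, 3]
Highest priority task = 6

6


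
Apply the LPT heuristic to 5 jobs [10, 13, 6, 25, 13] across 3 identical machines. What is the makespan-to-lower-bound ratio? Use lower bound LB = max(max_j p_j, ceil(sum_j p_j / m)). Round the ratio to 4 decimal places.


LPT order: [25, 13, 13, 10, 6]
Machine loads after assignment: [25, 23, 19]
LPT makespan = 25
Lower bound = max(max_job, ceil(total/3)) = max(25, 23) = 25
Ratio = 25 / 25 = 1.0

1.0


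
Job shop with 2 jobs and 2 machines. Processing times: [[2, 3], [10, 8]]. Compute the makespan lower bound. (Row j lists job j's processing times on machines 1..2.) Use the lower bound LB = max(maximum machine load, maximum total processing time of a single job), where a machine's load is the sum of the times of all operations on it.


Machine loads:
  Machine 1: 2 + 10 = 12
  Machine 2: 3 + 8 = 11
Max machine load = 12
Job totals:
  Job 1: 5
  Job 2: 18
Max job total = 18
Lower bound = max(12, 18) = 18

18


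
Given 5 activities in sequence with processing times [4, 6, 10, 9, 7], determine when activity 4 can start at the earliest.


Activity 4 starts after activities 1 through 3 complete.
Predecessor durations: [4, 6, 10]
ES = 4 + 6 + 10 = 20

20


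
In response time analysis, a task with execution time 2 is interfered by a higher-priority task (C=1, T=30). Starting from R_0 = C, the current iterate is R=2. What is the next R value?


R_next = C + ceil(R_prev / T_hp) * C_hp
ceil(2 / 30) = ceil(0.0667) = 1
Interference = 1 * 1 = 1
R_next = 2 + 1 = 3

3


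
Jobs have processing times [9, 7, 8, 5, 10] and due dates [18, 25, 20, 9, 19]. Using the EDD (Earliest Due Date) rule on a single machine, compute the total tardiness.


Sort by due date (EDD order): [(5, 9), (9, 18), (10, 19), (8, 20), (7, 25)]
Compute completion times and tardiness:
  Job 1: p=5, d=9, C=5, tardiness=max(0,5-9)=0
  Job 2: p=9, d=18, C=14, tardiness=max(0,14-18)=0
  Job 3: p=10, d=19, C=24, tardiness=max(0,24-19)=5
  Job 4: p=8, d=20, C=32, tardiness=max(0,32-20)=12
  Job 5: p=7, d=25, C=39, tardiness=max(0,39-25)=14
Total tardiness = 31

31


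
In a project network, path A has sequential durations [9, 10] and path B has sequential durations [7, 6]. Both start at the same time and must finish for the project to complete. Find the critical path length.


Path A total = 9 + 10 = 19
Path B total = 7 + 6 = 13
Critical path = longest path = max(19, 13) = 19

19


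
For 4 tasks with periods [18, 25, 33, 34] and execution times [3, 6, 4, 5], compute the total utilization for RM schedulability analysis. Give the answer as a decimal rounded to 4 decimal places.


Compute individual utilizations (exact fractions):
  Task 1: C/T = 3/18 = 1/6 (approx. 0.1667)
  Task 2: C/T = 6/25 (approx. 0.24)
  Task 3: C/T = 4/33 (approx. 0.1212)
  Task 4: C/T = 5/34 (approx. 0.1471)
Total utilization U = 1/6 + 6/25 + 4/33 + 5/34 = 9466/14025
Rounded to 4 decimal places: U = 0.6749
RM (Liu & Layland) bound for 4 tasks = 0.756828; compare with U = 9466/14025 (approx. 0.674938)
U <= bound, so schedulable by RM sufficient condition.

0.6749


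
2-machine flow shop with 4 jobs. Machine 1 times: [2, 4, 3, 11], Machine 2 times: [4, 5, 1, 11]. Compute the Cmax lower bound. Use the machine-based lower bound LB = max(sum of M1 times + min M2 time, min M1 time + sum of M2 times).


LB1 = sum(M1 times) + min(M2 times) = 20 + 1 = 21
LB2 = min(M1 times) + sum(M2 times) = 2 + 21 = 23
Lower bound = max(LB1, LB2) = max(21, 23) = 23

23


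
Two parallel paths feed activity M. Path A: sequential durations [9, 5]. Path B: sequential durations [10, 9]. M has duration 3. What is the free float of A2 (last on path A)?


ES(A2) = sum of predecessors on chain A = 9
EF(A2) = ES + duration = 9 + 5 = 14
Successor of A2 is M. ES(M) = max(sum(A), sum(B)) = max(14, 19) = 19
Free float = ES(successor) - EF(current) = 19 - 14 = 5

5


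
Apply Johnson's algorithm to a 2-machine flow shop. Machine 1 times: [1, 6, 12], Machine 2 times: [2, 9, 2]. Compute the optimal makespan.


Apply Johnson's rule:
  Group 1 (a <= b): [(1, 1, 2), (2, 6, 9)]
  Group 2 (a > b): [(3, 12, 2)]
Optimal job order: [1, 2, 3]
Schedule:
  Job 1: M1 done at 1, M2 done at 3
  Job 2: M1 done at 7, M2 done at 16
  Job 3: M1 done at 19, M2 done at 21
Makespan = 21

21


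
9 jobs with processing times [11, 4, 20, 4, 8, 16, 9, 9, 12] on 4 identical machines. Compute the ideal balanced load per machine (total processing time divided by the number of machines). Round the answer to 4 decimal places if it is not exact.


Total processing time = 11 + 4 + 20 + 4 + 8 + 16 + 9 + 9 + 12 = 93
Number of machines = 4
Ideal balanced load = 93 / 4 = 23.25

23.25


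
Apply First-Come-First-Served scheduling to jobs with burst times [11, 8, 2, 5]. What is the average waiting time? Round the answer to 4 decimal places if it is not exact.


FCFS order (as given): [11, 8, 2, 5]
Waiting times:
  Job 1: wait = 0
  Job 2: wait = 11
  Job 3: wait = 19
  Job 4: wait = 21
Sum of waiting times = 51
Average waiting time = 51/4 = 12.75

12.75


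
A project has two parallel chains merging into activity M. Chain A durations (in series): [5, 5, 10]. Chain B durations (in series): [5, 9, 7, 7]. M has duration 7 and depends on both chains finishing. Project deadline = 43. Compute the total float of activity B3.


Forward pass: ES(B3) = sum of predecessors on chain B = 14
EF = ES + duration = 14 + 7 = 21
Backward pass: LF(M) = deadline = 43; LS(M) = 43 - 7 = 36
LF(B3) = LS(M) - sum(successors on chain B) = 36 - 7 = 29
LS = LF - duration = 29 - 7 = 22
Total float = LS - ES = 22 - 14 = 8

8


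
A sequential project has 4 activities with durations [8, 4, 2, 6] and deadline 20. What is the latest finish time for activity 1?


LF(activity 1) = deadline - sum of successor durations
Successors: activities 2 through 4 with durations [4, 2, 6]
Sum of successor durations = 12
LF = 20 - 12 = 8

8


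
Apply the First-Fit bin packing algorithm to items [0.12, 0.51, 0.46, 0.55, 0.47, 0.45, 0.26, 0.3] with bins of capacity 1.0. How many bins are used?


Place items sequentially using First-Fit:
  Item 0.12 -> new Bin 1
  Item 0.51 -> Bin 1 (now 0.63)
  Item 0.46 -> new Bin 2
  Item 0.55 -> new Bin 3
  Item 0.47 -> Bin 2 (now 0.93)
  Item 0.45 -> Bin 3 (now 1.0)
  Item 0.26 -> Bin 1 (now 0.89)
  Item 0.3 -> new Bin 4
Total bins used = 4

4


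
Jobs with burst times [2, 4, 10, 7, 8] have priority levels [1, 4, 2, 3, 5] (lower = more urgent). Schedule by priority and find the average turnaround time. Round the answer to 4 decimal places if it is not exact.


Sort by priority (ascending = highest first):
Order: [(1, 2), (2, 10), (3, 7), (4, 4), (5, 8)]
Completion times:
  Priority 1, burst=2, C=2
  Priority 2, burst=10, C=12
  Priority 3, burst=7, C=19
  Priority 4, burst=4, C=23
  Priority 5, burst=8, C=31
Average turnaround = 87/5 = 17.4

17.4


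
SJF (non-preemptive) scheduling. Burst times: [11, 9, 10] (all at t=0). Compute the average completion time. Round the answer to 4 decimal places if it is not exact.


SJF order (ascending): [9, 10, 11]
Completion times:
  Job 1: burst=9, C=9
  Job 2: burst=10, C=19
  Job 3: burst=11, C=30
Average completion = 58/3 = 19.3333

19.3333


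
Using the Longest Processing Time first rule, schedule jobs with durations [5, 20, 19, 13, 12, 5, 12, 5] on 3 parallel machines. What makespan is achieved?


Sort jobs in decreasing order (LPT): [20, 19, 13, 12, 12, 5, 5, 5]
Assign each job to the least loaded machine:
  Machine 1: jobs [20, 5, 5], load = 30
  Machine 2: jobs [19, 12], load = 31
  Machine 3: jobs [13, 12, 5], load = 30
Makespan = max load = 31

31


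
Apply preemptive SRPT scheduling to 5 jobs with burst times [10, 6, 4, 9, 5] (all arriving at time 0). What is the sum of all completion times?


Since all jobs arrive at t=0, SRPT equals SPT ordering.
SPT order: [4, 5, 6, 9, 10]
Completion times:
  Job 1: p=4, C=4
  Job 2: p=5, C=9
  Job 3: p=6, C=15
  Job 4: p=9, C=24
  Job 5: p=10, C=34
Total completion time = 4 + 9 + 15 + 24 + 34 = 86

86


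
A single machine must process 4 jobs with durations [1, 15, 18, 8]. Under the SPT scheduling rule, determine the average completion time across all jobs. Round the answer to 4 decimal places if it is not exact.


Sort jobs by processing time (SPT order): [1, 8, 15, 18]
Compute completion times sequentially:
  Job 1: processing = 1, completes at 1
  Job 2: processing = 8, completes at 9
  Job 3: processing = 15, completes at 24
  Job 4: processing = 18, completes at 42
Sum of completion times = 76
Average completion time = 76/4 = 19.0

19.0


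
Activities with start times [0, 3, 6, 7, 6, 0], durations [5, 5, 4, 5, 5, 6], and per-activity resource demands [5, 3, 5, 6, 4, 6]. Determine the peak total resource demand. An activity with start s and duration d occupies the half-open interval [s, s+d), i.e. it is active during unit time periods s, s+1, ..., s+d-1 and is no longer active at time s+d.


Each activity i is active on [start_i, start_i + duration_i).
Compute total resource usage per time slot:
  t=0: active resources = [5, 6], total = 11
  t=1: active resources = [5, 6], total = 11
  t=2: active resources = [5, 6], total = 11
  t=3: active resources = [5, 3, 6], total = 14
  t=4: active resources = [5, 3, 6], total = 14
  t=5: active resources = [3, 6], total = 9
  t=6: active resources = [3, 5, 4], total = 12
  t=7: active resources = [3, 5, 6, 4], total = 18
  t=8: active resources = [5, 6, 4], total = 15
  t=9: active resources = [5, 6, 4], total = 15
  t=10: active resources = [6, 4], total = 10
  t=11: active resources = [6], total = 6
Peak resource demand = 18

18


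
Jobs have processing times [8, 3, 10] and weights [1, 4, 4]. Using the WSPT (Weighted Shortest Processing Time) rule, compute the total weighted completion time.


Compute p/w ratios and sort ascending (WSPT): [(3, 4), (10, 4), (8, 1)]
Compute weighted completion times:
  Job (p=3,w=4): C=3, w*C=4*3=12
  Job (p=10,w=4): C=13, w*C=4*13=52
  Job (p=8,w=1): C=21, w*C=1*21=21
Total weighted completion time = 85

85


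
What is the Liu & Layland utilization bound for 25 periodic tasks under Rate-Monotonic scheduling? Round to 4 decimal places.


Compute 2^(1/25) = 1.0281138267
Subtract 1: 1.0281138267 - 1 = 0.0281138267
Multiply by n: 25 * 0.0281138267 = 0.7028456675
Round to 4 dp: 0.7028

0.7028
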